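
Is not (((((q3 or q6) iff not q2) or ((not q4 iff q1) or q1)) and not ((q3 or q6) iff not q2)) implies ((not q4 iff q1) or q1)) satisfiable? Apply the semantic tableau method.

Initial set: {not (((((q3 or q6) iff not q2) or ((not q4 iff q1) or q1)) and not ((q3 or q6) iff not q2)) implies ((not q4 iff q1) or q1))}.
not (((((q3 or q6) iff not q2) or ((not q4 iff q1) or q1)) and not ((q3 or q6) iff not q2)) implies ((not q4 iff q1) or q1)): α-rule — add ((((q3 or q6) iff not q2) or ((not q4 iff q1) or q1)) and not ((q3 or q6) iff not q2)), not ((not q4 iff q1) or q1).
((((q3 or q6) iff not q2) or ((not q4 iff q1) or q1)) and not ((q3 or q6) iff not q2)): α-rule — add (((q3 or q6) iff not q2) or ((not q4 iff q1) or q1)), not ((q3 or q6) iff not q2).
not ((not q4 iff q1) or q1): α-rule — add not (not q4 iff q1), not q1.
(((q3 or q6) iff not q2) or ((not q4 iff q1) or q1)): β-rule — branch into ((q3 or q6) iff not q2)  //  ((not q4 iff q1) or q1).
  branch 1 (add ((q3 or q6) iff not q2)):
    not ((q3 or q6) iff not q2): β-rule — branch into (q3 or q6), not not q2  //  not (q3 or q6), not q2.
      branch 1.1 (add (q3 or q6), not not q2):
        not (not q4 iff q1): β-rule — branch into not q4, not q1  //  not not q4, q1.
          branch 1.1.1 (add not q4, not q1):
            ((q3 or q6) iff not q2): β-rule — branch into (q3 or q6), not q2  //  not (q3 or q6), not not q2.
              branch 1.1.1.1 (add (q3 or q6), not q2):
                × closes — contains both q2 and not q2.
              branch 1.1.1.2 (add not (q3 or q6), not not q2):
                not (q3 or q6): α-rule — add not q3, not q6.
                (q3 or q6): β-rule — branch into q3  //  q6.
                  branch 1.1.1.2.1 (add q3):
                    × closes — contains both q3 and not q3.
                  branch 1.1.1.2.2 (add q6):
                    × closes — contains both q6 and not q6.
          branch 1.1.2 (add not not q4, q1):
            × closes — contains both q1 and not q1.
      branch 1.2 (add not (q3 or q6), not q2):
        not (q3 or q6): α-rule — add not q3, not q6.
        not (not q4 iff q1): β-rule — branch into not q4, not q1  //  not not q4, q1.
          branch 1.2.1 (add not q4, not q1):
            ((q3 or q6) iff not q2): β-rule — branch into (q3 or q6), not q2  //  not (q3 or q6), not not q2.
              branch 1.2.1.1 (add (q3 or q6), not q2):
                (q3 or q6): β-rule — branch into q3  //  q6.
                  branch 1.2.1.1.1 (add q3):
                    × closes — contains both q3 and not q3.
                  branch 1.2.1.1.2 (add q6):
                    × closes — contains both q6 and not q6.
              branch 1.2.1.2 (add not (q3 or q6), not not q2):
                × closes — contains both q2 and not q2.
          branch 1.2.2 (add not not q4, q1):
            × closes — contains both q1 and not q1.
  branch 2 (add ((not q4 iff q1) or q1)):
    not ((q3 or q6) iff not q2): β-rule — branch into (q3 or q6), not not q2  //  not (q3 or q6), not q2.
      branch 2.1 (add (q3 or q6), not not q2):
        not (not q4 iff q1): β-rule — branch into not q4, not q1  //  not not q4, q1.
          branch 2.1.1 (add not q4, not q1):
            ((not q4 iff q1) or q1): β-rule — branch into (not q4 iff q1)  //  q1.
              branch 2.1.1.1 (add (not q4 iff q1)):
                (q3 or q6): β-rule — branch into q3  //  q6.
                  branch 2.1.1.1.1 (add q3):
                    (not q4 iff q1): β-rule — branch into not q4, q1  //  not not q4, not q1.
                      branch 2.1.1.1.1.1 (add not q4, q1):
                        × closes — contains both q1 and not q1.
                      branch 2.1.1.1.1.2 (add not not q4, not q1):
                        × closes — contains both q4 and not q4.
                  branch 2.1.1.1.2 (add q6):
                    (not q4 iff q1): β-rule — branch into not q4, q1  //  not not q4, not q1.
                      branch 2.1.1.1.2.1 (add not q4, q1):
                        × closes — contains both q1 and not q1.
                      branch 2.1.1.1.2.2 (add not not q4, not q1):
                        × closes — contains both q4 and not q4.
              branch 2.1.1.2 (add q1):
                × closes — contains both q1 and not q1.
          branch 2.1.2 (add not not q4, q1):
            × closes — contains both q1 and not q1.
      branch 2.2 (add not (q3 or q6), not q2):
        not (q3 or q6): α-rule — add not q3, not q6.
        not (not q4 iff q1): β-rule — branch into not q4, not q1  //  not not q4, q1.
          branch 2.2.1 (add not q4, not q1):
            ((not q4 iff q1) or q1): β-rule — branch into (not q4 iff q1)  //  q1.
              branch 2.2.1.1 (add (not q4 iff q1)):
                (not q4 iff q1): β-rule — branch into not q4, q1  //  not not q4, not q1.
                  branch 2.2.1.1.1 (add not q4, q1):
                    × closes — contains both q1 and not q1.
                  branch 2.2.1.1.2 (add not not q4, not q1):
                    × closes — contains both q4 and not q4.
              branch 2.2.1.2 (add q1):
                × closes — contains both q1 and not q1.
          branch 2.2.2 (add not not q4, q1):
            × closes — contains both q1 and not q1.
All 18 branches close.
Every branch closed; the formula is unsatisfiable.

Unsatisfiable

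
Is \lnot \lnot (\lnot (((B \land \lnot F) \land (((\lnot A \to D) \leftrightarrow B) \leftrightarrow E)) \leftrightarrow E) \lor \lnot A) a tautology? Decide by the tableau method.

Not valid

Assume the negation and expand:
Initial set: {\lnot \lnot \lnot (\lnot (((B \land \lnot F) \land (((\lnot A \to D) \leftrightarrow B) \leftrightarrow E)) \leftrightarrow E) \lor \lnot A)}.
\lnot \lnot \lnot (\lnot (((B \land \lnot F) \land (((\lnot A \to D) \leftrightarrow B) \leftrightarrow E)) \leftrightarrow E) \lor \lnot A): drop double negation, giving \lnot (\lnot (((B \land \lnot F) \land (((\lnot A \to D) \leftrightarrow B) \leftrightarrow E)) \leftrightarrow E) \lor \lnot A).
\lnot (\lnot (((B \land \lnot F) \land (((\lnot A \to D) \leftrightarrow B) \leftrightarrow E)) \leftrightarrow E) \lor \lnot A): α-rule — add \lnot \lnot (((B \land \lnot F) \land (((\lnot A \to D) \leftrightarrow B) \leftrightarrow E)) \leftrightarrow E), \lnot \lnot A.
\lnot \lnot (((B \land \lnot F) \land (((\lnot A \to D) \leftrightarrow B) \leftrightarrow E)) \leftrightarrow E): β-rule — branch into ((B \land \lnot F) \land (((\lnot A \to D) \leftrightarrow B) \leftrightarrow E)), E  //  \lnot ((B \land \lnot F) \land (((\lnot A \to D) \leftrightarrow B) \leftrightarrow E)), \lnot E.
  branch 1 (add ((B \land \lnot F) \land (((\lnot A \to D) \leftrightarrow B) \leftrightarrow E)), E):
    ((B \land \lnot F) \land (((\lnot A \to D) \leftrightarrow B) \leftrightarrow E)): α-rule — add (B \land \lnot F), (((\lnot A \to D) \leftrightarrow B) \leftrightarrow E).
    (B \land \lnot F): α-rule — add B, \lnot F.
    (((\lnot A \to D) \leftrightarrow B) \leftrightarrow E): β-rule — branch into ((\lnot A \to D) \leftrightarrow B), E  //  \lnot ((\lnot A \to D) \leftrightarrow B), \lnot E.
      branch 1.1 (add ((\lnot A \to D) \leftrightarrow B), E):
        ((\lnot A \to D) \leftrightarrow B): β-rule — branch into (\lnot A \to D), B  //  \lnot (\lnot A \to D), \lnot B.
          branch 1.1.1 (add (\lnot A \to D), B):
            (\lnot A \to D): β-rule — branch into \lnot \lnot A  //  D.
              branch 1.1.1.1 (add \lnot \lnot A):
                ○ open, literals {A=T, B=T, E=T, F=F}.
              branch 1.1.1.2 (add D):
                ○ open, literals {A=T, B=T, D=T, E=T, F=F}.
          branch 1.1.2 (add \lnot (\lnot A \to D), \lnot B):
            × closes — contains both B and \lnot B.
      branch 1.2 (add \lnot ((\lnot A \to D) \leftrightarrow B), \lnot E):
        × closes — contains both E and \lnot E.
  branch 2 (add \lnot ((B \land \lnot F) \land (((\lnot A \to D) \leftrightarrow B) \leftrightarrow E)), \lnot E):
    \lnot ((B \land \lnot F) \land (((\lnot A \to D) \leftrightarrow B) \leftrightarrow E)): β-rule — branch into \lnot (B \land \lnot F)  //  \lnot (((\lnot A \to D) \leftrightarrow B) \leftrightarrow E).
      branch 2.1 (add \lnot (B \land \lnot F)):
        \lnot (B \land \lnot F): β-rule — branch into \lnot B  //  \lnot \lnot F.
          branch 2.1.1 (add \lnot B):
            ○ open, literals {A=T, B=F, E=F}.
          branch 2.1.2 (add \lnot \lnot F):
            ○ open, literals {A=T, E=F, F=T}.
      branch 2.2 (add \lnot (((\lnot A \to D) \leftrightarrow B) \leftrightarrow E)):
        \lnot (((\lnot A \to D) \leftrightarrow B) \leftrightarrow E): β-rule — branch into ((\lnot A \to D) \leftrightarrow B), \lnot E  //  \lnot ((\lnot A \to D) \leftrightarrow B), E.
          branch 2.2.1 (add ((\lnot A \to D) \leftrightarrow B), \lnot E):
            ((\lnot A \to D) \leftrightarrow B): β-rule — branch into (\lnot A \to D), B  //  \lnot (\lnot A \to D), \lnot B.
              branch 2.2.1.1 (add (\lnot A \to D), B):
                (\lnot A \to D): β-rule — branch into \lnot \lnot A  //  D.
                  branch 2.2.1.1.1 (add \lnot \lnot A):
                    ○ open, literals {A=T, B=T, E=F}.
                  branch 2.2.1.1.2 (add D):
                    ○ open, literals {A=T, B=T, D=T, E=F}.
              branch 2.2.1.2 (add \lnot (\lnot A \to D), \lnot B):
                \lnot (\lnot A \to D): α-rule — add \lnot A, \lnot D.
                × closes — contains both A and \lnot A.
          branch 2.2.2 (add \lnot ((\lnot A \to D) \leftrightarrow B), E):
            × closes — contains both E and \lnot E.
4 branches closed, 6 open.
An open branch gives a countermodel: A=T, B=T, E=T, F=F (unmentioned atoms arbitrary); under it the original formula is false.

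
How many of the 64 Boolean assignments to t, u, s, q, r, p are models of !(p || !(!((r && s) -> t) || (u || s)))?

Initial set: {!(p || !(!((r && s) -> t) || (u || s)))}.
!(p || !(!((r && s) -> t) || (u || s))): α-rule — add !p, !!(!((r && s) -> t) || (u || s)).
!!(!((r && s) -> t) || (u || s)): β-rule — branch into !((r && s) -> t)  //  (u || s).
  branch 1 (add !((r && s) -> t)):
    !((r && s) -> t): α-rule — add (r && s), !t.
    (r && s): α-rule — add r, s.
    ○ open, literals {p=F, r=T, s=T, t=F}.
  branch 2 (add (u || s)):
    (u || s): β-rule — branch into u  //  s.
      branch 2.1 (add u):
        ○ open, literals {p=F, u=T}.
      branch 2.2 (add s):
        ○ open, literals {p=F, s=T}.
0 branches closed, 3 open.
Each open branch fixes some atoms; the unmentioned ones are free. Counting distinct full assignments: branch {p=F, r=T, s=T, t=F} (u, q) contributes 4 new; branch {p=F, u=T} (t, s, q, r) contributes 14 new; branch {p=F, s=T} (t, u, q, r) contributes 6 new. Total: 24.

24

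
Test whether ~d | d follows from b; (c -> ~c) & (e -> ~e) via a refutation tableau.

Initial set: {T b; T ((c -> ~c) & (e -> ~e)); F (~d | d)}.
T ((c -> ~c) & (e -> ~e)): α-rule — add T (c -> ~c), T (e -> ~e).
F (~d | d): α-rule — add F ~d, F d.
× closes — contains both d and ~d.
All 1 branch closes.
Every branch closed, so the premises entail the conclusion.

Yes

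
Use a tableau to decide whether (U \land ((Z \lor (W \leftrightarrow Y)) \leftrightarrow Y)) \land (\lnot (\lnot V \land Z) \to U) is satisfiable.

Initial set: {((U \land ((Z \lor (W \leftrightarrow Y)) \leftrightarrow Y)) \land (\lnot (\lnot V \land Z) \to U))}.
((U \land ((Z \lor (W \leftrightarrow Y)) \leftrightarrow Y)) \land (\lnot (\lnot V \land Z) \to U)): α-rule — add (U \land ((Z \lor (W \leftrightarrow Y)) \leftrightarrow Y)), (\lnot (\lnot V \land Z) \to U).
(U \land ((Z \lor (W \leftrightarrow Y)) \leftrightarrow Y)): α-rule — add U, ((Z \lor (W \leftrightarrow Y)) \leftrightarrow Y).
(\lnot (\lnot V \land Z) \to U): β-rule — branch into \lnot \lnot (\lnot V \land Z)  //  U.
  branch 1 (add \lnot \lnot (\lnot V \land Z)):
    \lnot \lnot (\lnot V \land Z): α-rule — add \lnot V, Z.
    ((Z \lor (W \leftrightarrow Y)) \leftrightarrow Y): β-rule — branch into (Z \lor (W \leftrightarrow Y)), Y  //  \lnot (Z \lor (W \leftrightarrow Y)), \lnot Y.
      branch 1.1 (add (Z \lor (W \leftrightarrow Y)), Y):
        (Z \lor (W \leftrightarrow Y)): β-rule — branch into Z  //  (W \leftrightarrow Y).
          branch 1.1.1 (add Z):
            ○ open, literals {U=true, V=false, Y=true, Z=true}.
          branch 1.1.2 (add (W \leftrightarrow Y)):
            (W \leftrightarrow Y): β-rule — branch into W, Y  //  \lnot W, \lnot Y.
              branch 1.1.2.1 (add W, Y):
                ○ open, literals {U=true, V=false, W=true, Y=true, Z=true}.
              branch 1.1.2.2 (add \lnot W, \lnot Y):
                × closes — contains both Y and \lnot Y.
      branch 1.2 (add \lnot (Z \lor (W \leftrightarrow Y)), \lnot Y):
        \lnot (Z \lor (W \leftrightarrow Y)): α-rule — add \lnot Z, \lnot (W \leftrightarrow Y).
        × closes — contains both Z and \lnot Z.
  branch 2 (add U):
    ((Z \lor (W \leftrightarrow Y)) \leftrightarrow Y): β-rule — branch into (Z \lor (W \leftrightarrow Y)), Y  //  \lnot (Z \lor (W \leftrightarrow Y)), \lnot Y.
      branch 2.1 (add (Z \lor (W \leftrightarrow Y)), Y):
        (Z \lor (W \leftrightarrow Y)): β-rule — branch into Z  //  (W \leftrightarrow Y).
          branch 2.1.1 (add Z):
            ○ open, literals {U=true, Y=true, Z=true}.
          branch 2.1.2 (add (W \leftrightarrow Y)):
            (W \leftrightarrow Y): β-rule — branch into W, Y  //  \lnot W, \lnot Y.
              branch 2.1.2.1 (add W, Y):
                ○ open, literals {U=true, W=true, Y=true}.
              branch 2.1.2.2 (add \lnot W, \lnot Y):
                × closes — contains both Y and \lnot Y.
      branch 2.2 (add \lnot (Z \lor (W \leftrightarrow Y)), \lnot Y):
        \lnot (Z \lor (W \leftrightarrow Y)): α-rule — add \lnot Z, \lnot (W \leftrightarrow Y).
        \lnot (W \leftrightarrow Y): β-rule — branch into W, \lnot Y  //  \lnot W, Y.
          branch 2.2.1 (add W, \lnot Y):
            ○ open, literals {U=true, W=true, Y=false, Z=false}.
          branch 2.2.2 (add \lnot W, Y):
            × closes — contains both Y and \lnot Y.
4 branches closed, 5 open.
An open branch gives a satisfying assignment: U=true, V=false, Y=true, Z=true.

Satisfiable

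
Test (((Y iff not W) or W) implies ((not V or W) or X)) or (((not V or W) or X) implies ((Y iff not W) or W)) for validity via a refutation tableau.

Valid

Assume the negation and expand:
Initial set: {not ((((Y iff not W) or W) implies ((not V or W) or X)) or (((not V or W) or X) implies ((Y iff not W) or W)))}.
not ((((Y iff not W) or W) implies ((not V or W) or X)) or (((not V or W) or X) implies ((Y iff not W) or W))): α-rule — add not (((Y iff not W) or W) implies ((not V or W) or X)), not (((not V or W) or X) implies ((Y iff not W) or W)).
not (((Y iff not W) or W) implies ((not V or W) or X)): α-rule — add ((Y iff not W) or W), not ((not V or W) or X).
not (((not V or W) or X) implies ((Y iff not W) or W)): α-rule — add ((not V or W) or X), not ((Y iff not W) or W).
not ((not V or W) or X): α-rule — add not (not V or W), not X.
not ((Y iff not W) or W): α-rule — add not (Y iff not W), not W.
not (not V or W): α-rule — add not not V, not W.
((Y iff not W) or W): β-rule — branch into (Y iff not W)  //  W.
  branch 1 (add (Y iff not W)):
    ((not V or W) or X): β-rule — branch into (not V or W)  //  X.
      branch 1.1 (add (not V or W)):
        not (Y iff not W): β-rule — branch into Y, not not W  //  not Y, not W.
          branch 1.1.1 (add Y, not not W):
            × closes — contains both W and not W.
          branch 1.1.2 (add not Y, not W):
            (Y iff not W): β-rule — branch into Y, not W  //  not Y, not not W.
              branch 1.1.2.1 (add Y, not W):
                × closes — contains both Y and not Y.
              branch 1.1.2.2 (add not Y, not not W):
                × closes — contains both W and not W.
      branch 1.2 (add X):
        × closes — contains both X and not X.
  branch 2 (add W):
    × closes — contains both W and not W.
All 5 branches close.
Every branch closed, so the negation is unsatisfiable and the formula is valid.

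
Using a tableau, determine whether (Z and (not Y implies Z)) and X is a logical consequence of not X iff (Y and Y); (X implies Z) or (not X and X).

Initial set: {(not X iff (Y and Y)); ((X implies Z) or (not X and X)); not ((Z and (not Y implies Z)) and X)}.
(not X iff (Y and Y)): β-rule — branch into not X, (Y and Y)  //  not not X, not (Y and Y).
  branch 1 (add not X, (Y and Y)):
    (Y and Y): α-rule — add Y, Y.
    ((X implies Z) or (not X and X)): β-rule — branch into (X implies Z)  //  (not X and X).
      branch 1.1 (add (X implies Z)):
        not ((Z and (not Y implies Z)) and X): β-rule — branch into not (Z and (not Y implies Z))  //  not X.
          branch 1.1.1 (add not (Z and (not Y implies Z))):
            (X implies Z): β-rule — branch into not X  //  Z.
              branch 1.1.1.1 (add not X):
                not (Z and (not Y implies Z)): β-rule — branch into not Z  //  not (not Y implies Z).
                  branch 1.1.1.1.1 (add not Z):
                    ○ open, literals {X=0, Y=1, Z=0}.
                  branch 1.1.1.1.2 (add not (not Y implies Z)):
                    not (not Y implies Z): α-rule — add not Y, not Z.
                    × closes — contains both Y and not Y.
              branch 1.1.1.2 (add Z):
                not (Z and (not Y implies Z)): β-rule — branch into not Z  //  not (not Y implies Z).
                  branch 1.1.1.2.1 (add not Z):
                    × closes — contains both Z and not Z.
                  branch 1.1.1.2.2 (add not (not Y implies Z)):
                    not (not Y implies Z): α-rule — add not Y, not Z.
                    × closes — contains both Y and not Y.
          branch 1.1.2 (add not X):
            (X implies Z): β-rule — branch into not X  //  Z.
              branch 1.1.2.1 (add not X):
                ○ open, literals {X=0, Y=1}.
              branch 1.1.2.2 (add Z):
                ○ open, literals {X=0, Y=1, Z=1}.
      branch 1.2 (add (not X and X)):
        (not X and X): α-rule — add not X, X.
        × closes — contains both X and not X.
  branch 2 (add not not X, not (Y and Y)):
    ((X implies Z) or (not X and X)): β-rule — branch into (X implies Z)  //  (not X and X).
      branch 2.1 (add (X implies Z)):
        not ((Z and (not Y implies Z)) and X): β-rule — branch into not (Z and (not Y implies Z))  //  not X.
          branch 2.1.1 (add not (Z and (not Y implies Z))):
            not (Y and Y): β-rule — branch into not Y  //  not Y.
              branch 2.1.1.1 (add not Y):
                (X implies Z): β-rule — branch into not X  //  Z.
                  branch 2.1.1.1.1 (add not X):
                    × closes — contains both X and not X.
                  branch 2.1.1.1.2 (add Z):
                    not (Z and (not Y implies Z)): β-rule — branch into not Z  //  not (not Y implies Z).
                      branch 2.1.1.1.2.1 (add not Z):
                        × closes — contains both Z and not Z.
                      branch 2.1.1.1.2.2 (add not (not Y implies Z)):
                        not (not Y implies Z): α-rule — add not Y, not Z.
                        × closes — contains both Z and not Z.
              branch 2.1.1.2 (add not Y):
                (X implies Z): β-rule — branch into not X  //  Z.
                  branch 2.1.1.2.1 (add not X):
                    × closes — contains both X and not X.
                  branch 2.1.1.2.2 (add Z):
                    not (Z and (not Y implies Z)): β-rule — branch into not Z  //  not (not Y implies Z).
                      branch 2.1.1.2.2.1 (add not Z):
                        × closes — contains both Z and not Z.
                      branch 2.1.1.2.2.2 (add not (not Y implies Z)):
                        not (not Y implies Z): α-rule — add not Y, not Z.
                        × closes — contains both Z and not Z.
          branch 2.1.2 (add not X):
            × closes — contains both X and not X.
      branch 2.2 (add (not X and X)):
        (not X and X): α-rule — add not X, X.
        × closes — contains both X and not X.
12 branches closed, 3 open.
An open branch gives a countermodel: X=0, Y=1, Z=0 (unmentioned atoms arbitrary); the premises hold there but the conclusion fails.

No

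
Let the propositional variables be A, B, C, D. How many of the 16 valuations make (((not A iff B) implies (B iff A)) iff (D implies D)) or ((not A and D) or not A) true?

Initial set: {((((not A iff B) implies (B iff A)) iff (D implies D)) or ((not A and D) or not A))}.
((((not A iff B) implies (B iff A)) iff (D implies D)) or ((not A and D) or not A)): β-rule — branch into (((not A iff B) implies (B iff A)) iff (D implies D))  //  ((not A and D) or not A).
  branch 1 (add (((not A iff B) implies (B iff A)) iff (D implies D))):
    (((not A iff B) implies (B iff A)) iff (D implies D)): β-rule — branch into ((not A iff B) implies (B iff A)), (D implies D)  //  not ((not A iff B) implies (B iff A)), not (D implies D).
      branch 1.1 (add ((not A iff B) implies (B iff A)), (D implies D)):
        ((not A iff B) implies (B iff A)): β-rule — branch into not (not A iff B)  //  (B iff A).
          branch 1.1.1 (add not (not A iff B)):
            (D implies D): β-rule — branch into not D  //  D.
              branch 1.1.1.1 (add not D):
                not (not A iff B): β-rule — branch into not A, not B  //  not not A, B.
                  branch 1.1.1.1.1 (add not A, not B):
                    ○ open, literals {A=0, B=0, D=0}.
                  branch 1.1.1.1.2 (add not not A, B):
                    ○ open, literals {A=1, B=1, D=0}.
              branch 1.1.1.2 (add D):
                not (not A iff B): β-rule — branch into not A, not B  //  not not A, B.
                  branch 1.1.1.2.1 (add not A, not B):
                    ○ open, literals {A=0, B=0, D=1}.
                  branch 1.1.1.2.2 (add not not A, B):
                    ○ open, literals {A=1, B=1, D=1}.
          branch 1.1.2 (add (B iff A)):
            (D implies D): β-rule — branch into not D  //  D.
              branch 1.1.2.1 (add not D):
                (B iff A): β-rule — branch into B, A  //  not B, not A.
                  branch 1.1.2.1.1 (add B, A):
                    ○ open, literals {A=1, B=1, D=0}.
                  branch 1.1.2.1.2 (add not B, not A):
                    ○ open, literals {A=0, B=0, D=0}.
              branch 1.1.2.2 (add D):
                (B iff A): β-rule — branch into B, A  //  not B, not A.
                  branch 1.1.2.2.1 (add B, A):
                    ○ open, literals {A=1, B=1, D=1}.
                  branch 1.1.2.2.2 (add not B, not A):
                    ○ open, literals {A=0, B=0, D=1}.
      branch 1.2 (add not ((not A iff B) implies (B iff A)), not (D implies D)):
        not ((not A iff B) implies (B iff A)): α-rule — add (not A iff B), not (B iff A).
        not (D implies D): α-rule — add D, not D.
        × closes — contains both D and not D.
  branch 2 (add ((not A and D) or not A)):
    ((not A and D) or not A): β-rule — branch into (not A and D)  //  not A.
      branch 2.1 (add (not A and D)):
        (not A and D): α-rule — add not A, D.
        ○ open, literals {A=0, D=1}.
      branch 2.2 (add not A):
        ○ open, literals {A=0}.
1 branch closed, 10 open.
Each open branch fixes some atoms; the unmentioned ones are free. Counting distinct full assignments: branch {A=0, B=0, D=0} (C) contributes 2 new; branch {A=1, B=1, D=0} (C) contributes 2 new; branch {A=0, B=0, D=1} (C) contributes 2 new; branch {A=1, B=1, D=1} (C) contributes 2 new; branch {A=1, B=1, D=0} (C) contributes 0 new; branch {A=0, B=0, D=0} (C) contributes 0 new; branch {A=1, B=1, D=1} (C) contributes 0 new; branch {A=0, B=0, D=1} (C) contributes 0 new; branch {A=0, D=1} (B, C) contributes 2 new; branch {A=0} (B, C, D) contributes 2 new. Total: 12.

12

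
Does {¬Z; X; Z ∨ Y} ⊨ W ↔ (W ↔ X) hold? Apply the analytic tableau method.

Yes

Initial set: {¬Z; X; (Z ∨ Y); ¬(W ↔ (W ↔ X))}.
(Z ∨ Y): β-rule — branch into Z  //  Y.
  branch 1 (add Z):
    × closes — contains both Z and ¬Z.
  branch 2 (add Y):
    ¬(W ↔ (W ↔ X)): β-rule — branch into W, ¬(W ↔ X)  //  ¬W, (W ↔ X).
      branch 2.1 (add W, ¬(W ↔ X)):
        ¬(W ↔ X): β-rule — branch into W, ¬X  //  ¬W, X.
          branch 2.1.1 (add W, ¬X):
            × closes — contains both X and ¬X.
          branch 2.1.2 (add ¬W, X):
            × closes — contains both W and ¬W.
      branch 2.2 (add ¬W, (W ↔ X)):
        (W ↔ X): β-rule — branch into W, X  //  ¬W, ¬X.
          branch 2.2.1 (add W, X):
            × closes — contains both W and ¬W.
          branch 2.2.2 (add ¬W, ¬X):
            × closes — contains both X and ¬X.
All 5 branches close.
Every branch closed, so the premises entail the conclusion.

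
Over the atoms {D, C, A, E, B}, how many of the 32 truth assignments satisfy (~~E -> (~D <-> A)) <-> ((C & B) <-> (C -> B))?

Initial set: {((~~E -> (~D <-> A)) <-> ((C & B) <-> (C -> B)))}.
((~~E -> (~D <-> A)) <-> ((C & B) <-> (C -> B))): β-rule — branch into (~~E -> (~D <-> A)), ((C & B) <-> (C -> B))  //  ~(~~E -> (~D <-> A)), ~((C & B) <-> (C -> B)).
  branch 1 (add (~~E -> (~D <-> A)), ((C & B) <-> (C -> B))):
    (~~E -> (~D <-> A)): β-rule — branch into ~~~E  //  (~D <-> A).
      branch 1.1 (add ~~~E):
        ~~~E: drop double negation, giving ~E.
        ((C & B) <-> (C -> B)): β-rule — branch into (C & B), (C -> B)  //  ~(C & B), ~(C -> B).
          branch 1.1.1 (add (C & B), (C -> B)):
            (C & B): α-rule — add C, B.
            (C -> B): β-rule — branch into ~C  //  B.
              branch 1.1.1.1 (add ~C):
                × closes — contains both C and ~C.
              branch 1.1.1.2 (add B):
                ○ open, literals {B=true, C=true, E=false}.
          branch 1.1.2 (add ~(C & B), ~(C -> B)):
            ~(C -> B): α-rule — add C, ~B.
            ~(C & B): β-rule — branch into ~C  //  ~B.
              branch 1.1.2.1 (add ~C):
                × closes — contains both C and ~C.
              branch 1.1.2.2 (add ~B):
                ○ open, literals {B=false, C=true, E=false}.
      branch 1.2 (add (~D <-> A)):
        ((C & B) <-> (C -> B)): β-rule — branch into (C & B), (C -> B)  //  ~(C & B), ~(C -> B).
          branch 1.2.1 (add (C & B), (C -> B)):
            (C & B): α-rule — add C, B.
            (~D <-> A): β-rule — branch into ~D, A  //  ~~D, ~A.
              branch 1.2.1.1 (add ~D, A):
                (C -> B): β-rule — branch into ~C  //  B.
                  branch 1.2.1.1.1 (add ~C):
                    × closes — contains both C and ~C.
                  branch 1.2.1.1.2 (add B):
                    ○ open, literals {A=true, B=true, C=true, D=false}.
              branch 1.2.1.2 (add ~~D, ~A):
                (C -> B): β-rule — branch into ~C  //  B.
                  branch 1.2.1.2.1 (add ~C):
                    × closes — contains both C and ~C.
                  branch 1.2.1.2.2 (add B):
                    ○ open, literals {A=false, B=true, C=true, D=true}.
          branch 1.2.2 (add ~(C & B), ~(C -> B)):
            ~(C -> B): α-rule — add C, ~B.
            (~D <-> A): β-rule — branch into ~D, A  //  ~~D, ~A.
              branch 1.2.2.1 (add ~D, A):
                ~(C & B): β-rule — branch into ~C  //  ~B.
                  branch 1.2.2.1.1 (add ~C):
                    × closes — contains both C and ~C.
                  branch 1.2.2.1.2 (add ~B):
                    ○ open, literals {A=true, B=false, C=true, D=false}.
              branch 1.2.2.2 (add ~~D, ~A):
                ~(C & B): β-rule — branch into ~C  //  ~B.
                  branch 1.2.2.2.1 (add ~C):
                    × closes — contains both C and ~C.
                  branch 1.2.2.2.2 (add ~B):
                    ○ open, literals {A=false, B=false, C=true, D=true}.
  branch 2 (add ~(~~E -> (~D <-> A)), ~((C & B) <-> (C -> B))):
    ~(~~E -> (~D <-> A)): α-rule — add ~~E, ~(~D <-> A).
    ~~E: drop double negation, giving E.
    ~((C & B) <-> (C -> B)): β-rule — branch into (C & B), ~(C -> B)  //  ~(C & B), (C -> B).
      branch 2.1 (add (C & B), ~(C -> B)):
        (C & B): α-rule — add C, B.
        ~(C -> B): α-rule — add C, ~B.
        × closes — contains both B and ~B.
      branch 2.2 (add ~(C & B), (C -> B)):
        ~(~D <-> A): β-rule — branch into ~D, ~A  //  ~~D, A.
          branch 2.2.1 (add ~D, ~A):
            ~(C & B): β-rule — branch into ~C  //  ~B.
              branch 2.2.1.1 (add ~C):
                (C -> B): β-rule — branch into ~C  //  B.
                  branch 2.2.1.1.1 (add ~C):
                    ○ open, literals {A=false, C=false, D=false, E=true}.
                  branch 2.2.1.1.2 (add B):
                    ○ open, literals {A=false, B=true, C=false, D=false, E=true}.
              branch 2.2.1.2 (add ~B):
                (C -> B): β-rule — branch into ~C  //  B.
                  branch 2.2.1.2.1 (add ~C):
                    ○ open, literals {A=false, B=false, C=false, D=false, E=true}.
                  branch 2.2.1.2.2 (add B):
                    × closes — contains both B and ~B.
          branch 2.2.2 (add ~~D, A):
            ~(C & B): β-rule — branch into ~C  //  ~B.
              branch 2.2.2.1 (add ~C):
                (C -> B): β-rule — branch into ~C  //  B.
                  branch 2.2.2.1.1 (add ~C):
                    ○ open, literals {A=true, C=false, D=true, E=true}.
                  branch 2.2.2.1.2 (add B):
                    ○ open, literals {A=true, B=true, C=false, D=true, E=true}.
              branch 2.2.2.2 (add ~B):
                (C -> B): β-rule — branch into ~C  //  B.
                  branch 2.2.2.2.1 (add ~C):
                    ○ open, literals {A=true, B=false, C=false, D=true, E=true}.
                  branch 2.2.2.2.2 (add B):
                    × closes — contains both B and ~B.
9 branches closed, 12 open.
Each open branch fixes some atoms; the unmentioned ones are free. Counting distinct full assignments: branch {B=true, C=true, E=false} (D, A) contributes 4 new; branch {B=false, C=true, E=false} (D, A) contributes 4 new; branch {A=true, B=true, C=true, D=false} (E) contributes 1 new; branch {A=false, B=true, C=true, D=true} (E) contributes 1 new; branch {A=true, B=false, C=true, D=false} (E) contributes 1 new; branch {A=false, B=false, C=true, D=true} (E) contributes 1 new; branch {A=false, C=false, D=false, E=true} (B) contributes 2 new; branch {A=false, B=true, C=false, D=false, E=true} (none free) contributes 0 new; branch {A=false, B=false, C=false, D=false, E=true} (none free) contributes 0 new; branch {A=true, C=false, D=true, E=true} (B) contributes 2 new; branch {A=true, B=true, C=false, D=true, E=true} (none free) contributes 0 new; branch {A=true, B=false, C=false, D=true, E=true} (none free) contributes 0 new. Total: 16.

16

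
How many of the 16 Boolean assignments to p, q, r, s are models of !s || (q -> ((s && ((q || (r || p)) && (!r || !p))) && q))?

15

Initial set: {T (!s || (q -> ((s && ((q || (r || p)) && (!r || !p))) && q)))}.
T (!s || (q -> ((s && ((q || (r || p)) && (!r || !p))) && q))): β-rule — branch into T !s  //  T (q -> ((s && ((q || (r || p)) && (!r || !p))) && q)).
  branch 1 (add T !s):
    ○ open, literals {s=false}.
  branch 2 (add T (q -> ((s && ((q || (r || p)) && (!r || !p))) && q))):
    T (q -> ((s && ((q || (r || p)) && (!r || !p))) && q)): β-rule — branch into F q  //  T ((s && ((q || (r || p)) && (!r || !p))) && q).
      branch 2.1 (add F q):
        ○ open, literals {q=false}.
      branch 2.2 (add T ((s && ((q || (r || p)) && (!r || !p))) && q)):
        T ((s && ((q || (r || p)) && (!r || !p))) && q): α-rule — add T (s && ((q || (r || p)) && (!r || !p))), T q.
        T (s && ((q || (r || p)) && (!r || !p))): α-rule — add T s, T ((q || (r || p)) && (!r || !p)).
        T ((q || (r || p)) && (!r || !p)): α-rule — add T (q || (r || p)), T (!r || !p).
        T (q || (r || p)): β-rule — branch into T q  //  T (r || p).
          branch 2.2.1 (add T q):
            T (!r || !p): β-rule — branch into T !r  //  T !p.
              branch 2.2.1.1 (add T !r):
                ○ open, literals {q=true, r=false, s=true}.
              branch 2.2.1.2 (add T !p):
                ○ open, literals {p=false, q=true, s=true}.
          branch 2.2.2 (add T (r || p)):
            T (!r || !p): β-rule — branch into T !r  //  T !p.
              branch 2.2.2.1 (add T !r):
                T (r || p): β-rule — branch into T r  //  T p.
                  branch 2.2.2.1.1 (add T r):
                    × closes — contains both r and !r.
                  branch 2.2.2.1.2 (add T p):
                    ○ open, literals {p=true, q=true, r=false, s=true}.
              branch 2.2.2.2 (add T !p):
                T (r || p): β-rule — branch into T r  //  T p.
                  branch 2.2.2.2.1 (add T r):
                    ○ open, literals {p=false, q=true, r=true, s=true}.
                  branch 2.2.2.2.2 (add T p):
                    × closes — contains both p and !p.
2 branches closed, 6 open.
Each open branch fixes some atoms; the unmentioned ones are free. Counting distinct full assignments: branch {s=false} (p, q, r) contributes 8 new; branch {q=false} (p, r, s) contributes 4 new; branch {q=true, r=false, s=true} (p) contributes 2 new; branch {p=false, q=true, s=true} (r) contributes 1 new; branch {p=true, q=true, r=false, s=true} (none free) contributes 0 new; branch {p=false, q=true, r=true, s=true} (none free) contributes 0 new. Total: 15.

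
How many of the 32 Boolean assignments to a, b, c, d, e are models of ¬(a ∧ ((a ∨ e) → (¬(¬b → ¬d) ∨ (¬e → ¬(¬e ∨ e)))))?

22

Initial set: {¬(a ∧ ((a ∨ e) → (¬(¬b → ¬d) ∨ (¬e → ¬(¬e ∨ e)))))}.
¬(a ∧ ((a ∨ e) → (¬(¬b → ¬d) ∨ (¬e → ¬(¬e ∨ e))))): β-rule — branch into ¬a  //  ¬((a ∨ e) → (¬(¬b → ¬d) ∨ (¬e → ¬(¬e ∨ e)))).
  branch 1 (add ¬a):
    ○ open, literals {a=0}.
  branch 2 (add ¬((a ∨ e) → (¬(¬b → ¬d) ∨ (¬e → ¬(¬e ∨ e))))):
    ¬((a ∨ e) → (¬(¬b → ¬d) ∨ (¬e → ¬(¬e ∨ e)))): α-rule — add (a ∨ e), ¬(¬(¬b → ¬d) ∨ (¬e → ¬(¬e ∨ e))).
    ¬(¬(¬b → ¬d) ∨ (¬e → ¬(¬e ∨ e))): α-rule — add ¬¬(¬b → ¬d), ¬(¬e → ¬(¬e ∨ e)).
    ¬(¬e → ¬(¬e ∨ e)): α-rule — add ¬e, ¬¬(¬e ∨ e).
    (a ∨ e): β-rule — branch into a  //  e.
      branch 2.1 (add a):
        ¬¬(¬b → ¬d): β-rule — branch into ¬¬b  //  ¬d.
          branch 2.1.1 (add ¬¬b):
            ¬¬(¬e ∨ e): β-rule — branch into ¬e  //  e.
              branch 2.1.1.1 (add ¬e):
                ○ open, literals {a=1, b=1, e=0}.
              branch 2.1.1.2 (add e):
                × closes — contains both e and ¬e.
          branch 2.1.2 (add ¬d):
            ¬¬(¬e ∨ e): β-rule — branch into ¬e  //  e.
              branch 2.1.2.1 (add ¬e):
                ○ open, literals {a=1, d=0, e=0}.
              branch 2.1.2.2 (add e):
                × closes — contains both e and ¬e.
      branch 2.2 (add e):
        × closes — contains both e and ¬e.
3 branches closed, 3 open.
Each open branch fixes some atoms; the unmentioned ones are free. Counting distinct full assignments: branch {a=0} (b, c, d, e) contributes 16 new; branch {a=1, b=1, e=0} (c, d) contributes 4 new; branch {a=1, d=0, e=0} (b, c) contributes 2 new. Total: 22.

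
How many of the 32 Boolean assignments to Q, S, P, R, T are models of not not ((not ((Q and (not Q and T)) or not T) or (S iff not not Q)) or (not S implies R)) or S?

30

Initial set: {T (not not ((not ((Q and (not Q and T)) or not T) or (S iff not not Q)) or (not S implies R)) or S)}.
T (not not ((not ((Q and (not Q and T)) or not T) or (S iff not not Q)) or (not S implies R)) or S): β-rule — branch into T not not ((not ((Q and (not Q and T)) or not T) or (S iff not not Q)) or (not S implies R))  //  T S.
  branch 1 (add T not not ((not ((Q and (not Q and T)) or not T) or (S iff not not Q)) or (not S implies R))):
    T not not ((not ((Q and (not Q and T)) or not T) or (S iff not not Q)) or (not S implies R)): drop double negation, giving T ((not ((Q and (not Q and T)) or not T) or (S iff not not Q)) or (not S implies R)).
    T ((not ((Q and (not Q and T)) or not T) or (S iff not not Q)) or (not S implies R)): β-rule — branch into T (not ((Q and (not Q and T)) or not T) or (S iff not not Q))  //  T (not S implies R).
      branch 1.1 (add T (not ((Q and (not Q and T)) or not T) or (S iff not not Q))):
        T (not ((Q and (not Q and T)) or not T) or (S iff not not Q)): β-rule — branch into T not ((Q and (not Q and T)) or not T)  //  T (S iff not not Q).
          branch 1.1.1 (add T not ((Q and (not Q and T)) or not T)):
            T not ((Q and (not Q and T)) or not T): α-rule — add F (Q and (not Q and T)), F not T.
            F (Q and (not Q and T)): β-rule — branch into F Q  //  F (not Q and T).
              branch 1.1.1.1 (add F Q):
                ○ open, literals {Q=false, T=true}.
              branch 1.1.1.2 (add F (not Q and T)):
                F (not Q and T): β-rule — branch into F not Q  //  F T.
                  branch 1.1.1.2.1 (add F not Q):
                    ○ open, literals {Q=true, T=true}.
                  branch 1.1.1.2.2 (add F T):
                    × closes — contains both T and not T.
          branch 1.1.2 (add T (S iff not not Q)):
            T (S iff not not Q): β-rule — branch into T S, T not not Q  //  F S, F not not Q.
              branch 1.1.2.1 (add T S, T not not Q):
                T not not Q: drop double negation, giving T Q.
                ○ open, literals {Q=true, S=true}.
              branch 1.1.2.2 (add F S, F not not Q):
                F not not Q: drop double negation, giving F Q.
                ○ open, literals {Q=false, S=false}.
      branch 1.2 (add T (not S implies R)):
        T (not S implies R): β-rule — branch into F not S  //  T R.
          branch 1.2.1 (add F not S):
            ○ open, literals {S=true}.
          branch 1.2.2 (add T R):
            ○ open, literals {R=true}.
  branch 2 (add T S):
    ○ open, literals {S=true}.
1 branch closed, 7 open.
Each open branch fixes some atoms; the unmentioned ones are free. Counting distinct full assignments: branch {Q=false, T=true} (S, P, R) contributes 8 new; branch {Q=true, T=true} (S, P, R) contributes 8 new; branch {Q=true, S=true} (P, R, T) contributes 4 new; branch {Q=false, S=false} (P, R, T) contributes 4 new; branch {S=true} (Q, P, R, T) contributes 4 new; branch {R=true} (Q, S, P, T) contributes 2 new; branch {S=true} (Q, P, R, T) contributes 0 new. Total: 30.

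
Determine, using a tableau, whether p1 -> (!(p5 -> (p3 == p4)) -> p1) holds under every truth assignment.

Assume the negation and expand:
Initial set: {!(p1 -> (!(p5 -> (p3 == p4)) -> p1))}.
!(p1 -> (!(p5 -> (p3 == p4)) -> p1)): α-rule — add p1, !(!(p5 -> (p3 == p4)) -> p1).
!(!(p5 -> (p3 == p4)) -> p1): α-rule — add !(p5 -> (p3 == p4)), !p1.
× closes — contains both p1 and !p1.
All 1 branch closes.
Every branch closed, so the negation is unsatisfiable and the formula is valid.

Valid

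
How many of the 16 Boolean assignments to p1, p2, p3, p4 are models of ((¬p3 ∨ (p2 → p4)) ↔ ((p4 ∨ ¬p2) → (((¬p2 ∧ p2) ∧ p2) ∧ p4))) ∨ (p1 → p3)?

13

Initial set: {T (((¬p3 ∨ (p2 → p4)) ↔ ((p4 ∨ ¬p2) → (((¬p2 ∧ p2) ∧ p2) ∧ p4))) ∨ (p1 → p3))}.
T (((¬p3 ∨ (p2 → p4)) ↔ ((p4 ∨ ¬p2) → (((¬p2 ∧ p2) ∧ p2) ∧ p4))) ∨ (p1 → p3)): β-rule — branch into T ((¬p3 ∨ (p2 → p4)) ↔ ((p4 ∨ ¬p2) → (((¬p2 ∧ p2) ∧ p2) ∧ p4)))  //  T (p1 → p3).
  branch 1 (add T ((¬p3 ∨ (p2 → p4)) ↔ ((p4 ∨ ¬p2) → (((¬p2 ∧ p2) ∧ p2) ∧ p4)))):
    T ((¬p3 ∨ (p2 → p4)) ↔ ((p4 ∨ ¬p2) → (((¬p2 ∧ p2) ∧ p2) ∧ p4))): β-rule — branch into T (¬p3 ∨ (p2 → p4)), T ((p4 ∨ ¬p2) → (((¬p2 ∧ p2) ∧ p2) ∧ p4))  //  F (¬p3 ∨ (p2 → p4)), F ((p4 ∨ ¬p2) → (((¬p2 ∧ p2) ∧ p2) ∧ p4)).
      branch 1.1 (add T (¬p3 ∨ (p2 → p4)), T ((p4 ∨ ¬p2) → (((¬p2 ∧ p2) ∧ p2) ∧ p4))):
        T (¬p3 ∨ (p2 → p4)): β-rule — branch into T ¬p3  //  T (p2 → p4).
          branch 1.1.1 (add T ¬p3):
            T ((p4 ∨ ¬p2) → (((¬p2 ∧ p2) ∧ p2) ∧ p4)): β-rule — branch into F (p4 ∨ ¬p2)  //  T (((¬p2 ∧ p2) ∧ p2) ∧ p4).
              branch 1.1.1.1 (add F (p4 ∨ ¬p2)):
                F (p4 ∨ ¬p2): α-rule — add F p4, F ¬p2.
                ○ open, literals {p2=1, p3=0, p4=0}.
              branch 1.1.1.2 (add T (((¬p2 ∧ p2) ∧ p2) ∧ p4)):
                T (((¬p2 ∧ p2) ∧ p2) ∧ p4): α-rule — add T ((¬p2 ∧ p2) ∧ p2), T p4.
                T ((¬p2 ∧ p2) ∧ p2): α-rule — add T (¬p2 ∧ p2), T p2.
                T (¬p2 ∧ p2): α-rule — add T ¬p2, T p2.
                × closes — contains both p2 and ¬p2.
          branch 1.1.2 (add T (p2 → p4)):
            T ((p4 ∨ ¬p2) → (((¬p2 ∧ p2) ∧ p2) ∧ p4)): β-rule — branch into F (p4 ∨ ¬p2)  //  T (((¬p2 ∧ p2) ∧ p2) ∧ p4).
              branch 1.1.2.1 (add F (p4 ∨ ¬p2)):
                F (p4 ∨ ¬p2): α-rule — add F p4, F ¬p2.
                T (p2 → p4): β-rule — branch into F p2  //  T p4.
                  branch 1.1.2.1.1 (add F p2):
                    × closes — contains both p2 and ¬p2.
                  branch 1.1.2.1.2 (add T p4):
                    × closes — contains both p4 and ¬p4.
              branch 1.1.2.2 (add T (((¬p2 ∧ p2) ∧ p2) ∧ p4)):
                T (((¬p2 ∧ p2) ∧ p2) ∧ p4): α-rule — add T ((¬p2 ∧ p2) ∧ p2), T p4.
                T ((¬p2 ∧ p2) ∧ p2): α-rule — add T (¬p2 ∧ p2), T p2.
                T (¬p2 ∧ p2): α-rule — add T ¬p2, T p2.
                × closes — contains both p2 and ¬p2.
      branch 1.2 (add F (¬p3 ∨ (p2 → p4)), F ((p4 ∨ ¬p2) → (((¬p2 ∧ p2) ∧ p2) ∧ p4))):
        F (¬p3 ∨ (p2 → p4)): α-rule — add F ¬p3, F (p2 → p4).
        F ((p4 ∨ ¬p2) → (((¬p2 ∧ p2) ∧ p2) ∧ p4)): α-rule — add T (p4 ∨ ¬p2), F (((¬p2 ∧ p2) ∧ p2) ∧ p4).
        F (p2 → p4): α-rule — add T p2, F p4.
        T (p4 ∨ ¬p2): β-rule — branch into T p4  //  T ¬p2.
          branch 1.2.1 (add T p4):
            × closes — contains both p4 and ¬p4.
          branch 1.2.2 (add T ¬p2):
            × closes — contains both p2 and ¬p2.
  branch 2 (add T (p1 → p3)):
    T (p1 → p3): β-rule — branch into F p1  //  T p3.
      branch 2.1 (add F p1):
        ○ open, literals {p1=0}.
      branch 2.2 (add T p3):
        ○ open, literals {p3=1}.
6 branches closed, 3 open.
Each open branch fixes some atoms; the unmentioned ones are free. Counting distinct full assignments: branch {p2=1, p3=0, p4=0} (p1) contributes 2 new; branch {p1=0} (p2, p3, p4) contributes 7 new; branch {p3=1} (p1, p2, p4) contributes 4 new. Total: 13.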